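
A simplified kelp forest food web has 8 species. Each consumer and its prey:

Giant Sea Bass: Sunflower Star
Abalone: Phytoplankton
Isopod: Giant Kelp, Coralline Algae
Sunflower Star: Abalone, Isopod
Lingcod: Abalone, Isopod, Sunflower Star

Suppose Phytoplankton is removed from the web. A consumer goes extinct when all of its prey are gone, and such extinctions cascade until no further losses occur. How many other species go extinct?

Remove Phytoplankton.
Round 1: Abalone (all prey gone) → extinct.
No further losses. Total secondary extinctions: 1.

1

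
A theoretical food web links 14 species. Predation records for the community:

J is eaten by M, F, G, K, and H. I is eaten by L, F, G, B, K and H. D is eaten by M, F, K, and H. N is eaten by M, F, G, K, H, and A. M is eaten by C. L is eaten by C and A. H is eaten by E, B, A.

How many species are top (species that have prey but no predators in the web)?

7

Top species (has prey, but nothing eats it): F, K, G, B, E, A, C.
Count: 7.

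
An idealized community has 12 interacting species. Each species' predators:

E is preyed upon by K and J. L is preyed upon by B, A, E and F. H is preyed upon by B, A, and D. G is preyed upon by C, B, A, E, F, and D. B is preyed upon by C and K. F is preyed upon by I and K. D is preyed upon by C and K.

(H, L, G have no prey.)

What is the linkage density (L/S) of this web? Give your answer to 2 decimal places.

L/S = 1.75

There are L = 21 links among S = 12 species.
L/S = 21/12 = 1.7500 ≈ 1.75.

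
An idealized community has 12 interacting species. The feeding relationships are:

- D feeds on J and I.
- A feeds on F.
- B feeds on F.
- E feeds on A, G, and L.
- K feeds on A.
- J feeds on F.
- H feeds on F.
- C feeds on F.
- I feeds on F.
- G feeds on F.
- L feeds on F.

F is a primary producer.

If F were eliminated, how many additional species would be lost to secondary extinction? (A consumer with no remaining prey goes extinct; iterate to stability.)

11

Remove F.
Round 1: L (all prey gone), A (all prey gone), B (all prey gone), G (all prey gone), J (all prey gone), I (all prey gone), H (all prey gone), C (all prey gone) → extinct.
Round 2: E (all prey gone), D (all prey gone), K (all prey gone) → extinct.
No further losses. Total secondary extinctions: 11.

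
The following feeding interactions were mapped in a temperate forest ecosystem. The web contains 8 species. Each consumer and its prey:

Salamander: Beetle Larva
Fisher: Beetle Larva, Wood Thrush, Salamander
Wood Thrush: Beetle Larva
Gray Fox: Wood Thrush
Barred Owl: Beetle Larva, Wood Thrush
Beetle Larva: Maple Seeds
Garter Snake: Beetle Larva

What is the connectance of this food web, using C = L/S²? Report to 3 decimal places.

The web has S = 8 species and L = 10 feeding links.
C = L / S² = 10 / 64 = 0.1562 ≈ 0.156.

C = 0.156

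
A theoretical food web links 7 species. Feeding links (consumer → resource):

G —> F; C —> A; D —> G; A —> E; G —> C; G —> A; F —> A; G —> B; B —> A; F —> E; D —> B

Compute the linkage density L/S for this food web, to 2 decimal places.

L/S = 1.57

There are L = 11 links among S = 7 species.
L/S = 11/7 = 1.5714 ≈ 1.57.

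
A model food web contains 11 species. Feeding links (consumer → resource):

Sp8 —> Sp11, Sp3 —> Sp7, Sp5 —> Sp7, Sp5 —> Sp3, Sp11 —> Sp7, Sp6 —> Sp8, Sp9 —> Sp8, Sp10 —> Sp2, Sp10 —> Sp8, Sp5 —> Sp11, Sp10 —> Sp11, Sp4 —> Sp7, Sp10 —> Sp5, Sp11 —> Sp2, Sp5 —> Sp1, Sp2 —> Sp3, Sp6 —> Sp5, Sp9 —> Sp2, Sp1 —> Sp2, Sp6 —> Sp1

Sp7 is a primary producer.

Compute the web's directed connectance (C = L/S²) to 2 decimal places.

The web has S = 11 species and L = 20 feeding links.
C = L / S² = 20 / 121 = 0.1653 ≈ 0.17.

C = 0.17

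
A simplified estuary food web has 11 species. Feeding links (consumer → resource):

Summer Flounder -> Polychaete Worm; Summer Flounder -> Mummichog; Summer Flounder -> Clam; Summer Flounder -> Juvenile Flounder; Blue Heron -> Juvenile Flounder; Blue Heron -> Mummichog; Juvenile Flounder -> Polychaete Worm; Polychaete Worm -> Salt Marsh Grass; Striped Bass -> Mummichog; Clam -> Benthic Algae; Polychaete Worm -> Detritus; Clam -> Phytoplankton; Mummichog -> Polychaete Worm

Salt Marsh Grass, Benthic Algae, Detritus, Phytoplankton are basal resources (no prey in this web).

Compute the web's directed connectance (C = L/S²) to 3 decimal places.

The web has S = 11 species and L = 13 feeding links.
C = L / S² = 13 / 121 = 0.1074 ≈ 0.107.

C = 0.107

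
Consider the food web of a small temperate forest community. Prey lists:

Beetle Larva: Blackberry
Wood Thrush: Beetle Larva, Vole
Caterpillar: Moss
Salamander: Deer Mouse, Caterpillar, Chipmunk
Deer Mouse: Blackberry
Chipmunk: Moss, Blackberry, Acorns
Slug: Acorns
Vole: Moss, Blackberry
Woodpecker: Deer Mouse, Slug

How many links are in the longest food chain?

One longest chain: Moss → Chipmunk → Salamander.
It has 3 species and 2 links.

2 links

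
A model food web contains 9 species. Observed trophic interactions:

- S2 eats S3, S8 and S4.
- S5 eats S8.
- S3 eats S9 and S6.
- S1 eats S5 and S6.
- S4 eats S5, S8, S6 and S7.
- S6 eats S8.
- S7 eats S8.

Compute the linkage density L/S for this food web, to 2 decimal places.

L/S = 1.56

There are L = 14 links among S = 9 species.
L/S = 14/9 = 1.5556 ≈ 1.56.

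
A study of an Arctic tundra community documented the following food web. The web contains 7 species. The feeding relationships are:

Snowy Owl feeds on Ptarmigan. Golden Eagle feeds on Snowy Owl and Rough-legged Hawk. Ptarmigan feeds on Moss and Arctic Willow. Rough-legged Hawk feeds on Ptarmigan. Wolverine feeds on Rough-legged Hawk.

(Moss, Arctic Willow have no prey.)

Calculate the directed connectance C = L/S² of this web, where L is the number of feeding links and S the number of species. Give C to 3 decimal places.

C = 0.143

The web has S = 7 species and L = 7 feeding links.
C = L / S² = 7 / 49 = 0.1429 ≈ 0.143.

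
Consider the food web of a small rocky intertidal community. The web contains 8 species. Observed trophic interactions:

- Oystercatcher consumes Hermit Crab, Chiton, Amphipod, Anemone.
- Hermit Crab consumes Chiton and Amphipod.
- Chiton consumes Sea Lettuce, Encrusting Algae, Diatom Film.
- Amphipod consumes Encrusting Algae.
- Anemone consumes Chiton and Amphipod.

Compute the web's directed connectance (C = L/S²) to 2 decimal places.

The web has S = 8 species and L = 12 feeding links.
C = L / S² = 12 / 64 = 0.1875 ≈ 0.19.

C = 0.19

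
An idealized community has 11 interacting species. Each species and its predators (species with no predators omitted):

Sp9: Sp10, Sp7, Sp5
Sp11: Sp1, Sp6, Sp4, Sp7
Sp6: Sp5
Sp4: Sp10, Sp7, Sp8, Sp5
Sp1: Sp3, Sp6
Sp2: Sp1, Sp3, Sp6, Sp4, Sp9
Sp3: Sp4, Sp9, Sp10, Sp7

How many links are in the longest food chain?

One longest chain: Sp11 → Sp1 → Sp3 → Sp4 → Sp10.
It has 5 species and 4 links.

4 links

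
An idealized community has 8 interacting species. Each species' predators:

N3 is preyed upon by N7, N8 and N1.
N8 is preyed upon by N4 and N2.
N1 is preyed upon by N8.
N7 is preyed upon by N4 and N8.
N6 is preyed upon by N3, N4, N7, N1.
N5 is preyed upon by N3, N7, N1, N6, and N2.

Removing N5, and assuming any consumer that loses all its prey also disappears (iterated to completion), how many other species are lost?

Remove N5.
Round 1: N6 (all prey gone) → extinct.
Round 2: N3 (all prey gone) → extinct.
Round 3: N1 (all prey gone), N7 (all prey gone) → extinct.
Round 4: N8 (all prey gone) → extinct.
Round 5: N2 (all prey gone), N4 (all prey gone) → extinct.
No further losses. Total secondary extinctions: 7.

7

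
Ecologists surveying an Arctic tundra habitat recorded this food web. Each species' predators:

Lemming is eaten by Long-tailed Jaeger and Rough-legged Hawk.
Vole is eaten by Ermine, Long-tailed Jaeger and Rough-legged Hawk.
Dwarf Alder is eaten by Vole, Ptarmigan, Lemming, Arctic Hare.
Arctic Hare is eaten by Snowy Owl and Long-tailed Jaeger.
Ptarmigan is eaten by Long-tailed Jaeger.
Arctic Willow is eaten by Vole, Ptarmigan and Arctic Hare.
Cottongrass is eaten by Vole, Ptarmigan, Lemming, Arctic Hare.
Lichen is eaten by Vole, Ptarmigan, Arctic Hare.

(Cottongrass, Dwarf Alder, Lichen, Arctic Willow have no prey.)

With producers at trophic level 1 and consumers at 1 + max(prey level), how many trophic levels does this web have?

3

Producers (level 1): Cottongrass, Dwarf Alder, Lichen, Arctic Willow.
Cottongrass → Lemming → Rough-legged Hawk gives Rough-legged Hawk level 3.
No species has a prey at level 3, so no species reaches level 4.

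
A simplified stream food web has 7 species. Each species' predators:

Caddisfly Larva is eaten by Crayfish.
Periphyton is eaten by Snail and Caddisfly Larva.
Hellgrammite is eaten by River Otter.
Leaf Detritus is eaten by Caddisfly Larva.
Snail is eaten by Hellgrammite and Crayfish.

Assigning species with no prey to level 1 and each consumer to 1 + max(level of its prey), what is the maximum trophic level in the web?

Basal resources (level 1): Periphyton, Leaf Detritus.
Periphyton → Snail → Hellgrammite → River Otter gives River Otter level 4.
No species has a prey at level 4, so no species reaches level 5.

4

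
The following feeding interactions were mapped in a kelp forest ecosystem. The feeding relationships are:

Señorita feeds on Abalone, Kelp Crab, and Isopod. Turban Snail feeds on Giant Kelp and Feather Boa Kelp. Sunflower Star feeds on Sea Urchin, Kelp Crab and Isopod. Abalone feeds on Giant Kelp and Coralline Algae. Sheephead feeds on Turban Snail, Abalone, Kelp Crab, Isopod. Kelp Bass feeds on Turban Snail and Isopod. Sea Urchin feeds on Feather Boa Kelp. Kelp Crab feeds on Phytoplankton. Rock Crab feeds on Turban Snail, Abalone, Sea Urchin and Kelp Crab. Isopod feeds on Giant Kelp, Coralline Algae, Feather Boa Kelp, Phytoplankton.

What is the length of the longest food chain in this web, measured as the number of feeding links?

2 links

One longest chain: Phytoplankton → Kelp Crab → Sheephead.
It has 3 species and 2 links.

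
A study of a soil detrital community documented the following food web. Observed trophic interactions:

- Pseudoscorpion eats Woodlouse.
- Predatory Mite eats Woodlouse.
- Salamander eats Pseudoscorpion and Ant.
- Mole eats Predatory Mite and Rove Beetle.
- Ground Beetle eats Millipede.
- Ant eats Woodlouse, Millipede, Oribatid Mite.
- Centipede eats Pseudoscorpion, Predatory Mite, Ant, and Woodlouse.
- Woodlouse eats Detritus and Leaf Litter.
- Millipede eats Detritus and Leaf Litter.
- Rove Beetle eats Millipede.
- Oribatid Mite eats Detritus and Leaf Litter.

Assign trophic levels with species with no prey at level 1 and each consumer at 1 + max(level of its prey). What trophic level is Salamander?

Trophic level 4

Leaf Litter has no prey (basal) → level 1.
Woodlouse eats Leaf Litter (level 1); other prey at levels: Detritus 1 → level 2.
Pseudoscorpion eats Woodlouse → level 3.
Salamander eats Pseudoscorpion (level 3); other prey at levels: Ant 3 → level 4.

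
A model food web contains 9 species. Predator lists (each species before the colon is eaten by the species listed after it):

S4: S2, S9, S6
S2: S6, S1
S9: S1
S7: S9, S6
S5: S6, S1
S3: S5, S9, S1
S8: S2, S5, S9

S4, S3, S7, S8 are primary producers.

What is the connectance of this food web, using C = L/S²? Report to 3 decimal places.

The web has S = 9 species and L = 16 feeding links.
C = L / S² = 16 / 81 = 0.1975 ≈ 0.198.

C = 0.198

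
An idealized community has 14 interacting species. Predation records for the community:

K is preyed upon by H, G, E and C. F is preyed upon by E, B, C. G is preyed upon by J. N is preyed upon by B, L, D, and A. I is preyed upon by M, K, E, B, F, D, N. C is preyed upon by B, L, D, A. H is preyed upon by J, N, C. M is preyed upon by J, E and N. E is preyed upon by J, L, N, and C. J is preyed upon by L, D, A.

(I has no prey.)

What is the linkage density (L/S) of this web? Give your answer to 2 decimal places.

There are L = 36 links among S = 14 species.
L/S = 36/14 = 2.5714 ≈ 2.57.

L/S = 2.57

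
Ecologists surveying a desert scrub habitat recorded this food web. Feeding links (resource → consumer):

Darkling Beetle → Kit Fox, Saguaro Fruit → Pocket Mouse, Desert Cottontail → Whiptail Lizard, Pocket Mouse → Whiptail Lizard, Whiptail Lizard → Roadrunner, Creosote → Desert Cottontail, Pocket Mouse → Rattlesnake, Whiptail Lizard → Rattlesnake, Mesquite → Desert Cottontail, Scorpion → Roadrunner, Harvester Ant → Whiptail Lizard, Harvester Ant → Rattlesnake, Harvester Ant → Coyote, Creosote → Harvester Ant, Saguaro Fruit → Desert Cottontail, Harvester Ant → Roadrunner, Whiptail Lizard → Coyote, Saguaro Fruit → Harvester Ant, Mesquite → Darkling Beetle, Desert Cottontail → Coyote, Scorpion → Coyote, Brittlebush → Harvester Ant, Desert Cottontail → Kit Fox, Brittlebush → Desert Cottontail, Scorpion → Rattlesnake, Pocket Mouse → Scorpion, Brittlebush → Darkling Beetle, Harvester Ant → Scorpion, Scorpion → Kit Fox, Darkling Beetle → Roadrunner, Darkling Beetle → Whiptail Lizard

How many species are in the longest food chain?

One longest chain: Saguaro Fruit → Harvester Ant → Whiptail Lizard → Coyote.
It has 4 species and 3 links.

4 species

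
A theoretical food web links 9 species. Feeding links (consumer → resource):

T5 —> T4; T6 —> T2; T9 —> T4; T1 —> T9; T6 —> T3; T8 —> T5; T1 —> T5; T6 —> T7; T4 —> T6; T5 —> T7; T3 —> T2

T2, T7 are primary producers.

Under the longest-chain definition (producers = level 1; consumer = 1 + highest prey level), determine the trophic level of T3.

T2 is a producer → level 1.
T3 eats T2 → level 2.

Trophic level 2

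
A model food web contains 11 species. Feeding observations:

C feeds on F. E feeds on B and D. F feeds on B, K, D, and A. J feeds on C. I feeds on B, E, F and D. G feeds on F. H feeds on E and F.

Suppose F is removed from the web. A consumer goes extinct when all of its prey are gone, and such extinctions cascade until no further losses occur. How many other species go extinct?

Remove F.
Round 1: C (all prey gone), G (all prey gone) → extinct.
Round 2: J (all prey gone) → extinct.
No further losses. Total secondary extinctions: 3.

3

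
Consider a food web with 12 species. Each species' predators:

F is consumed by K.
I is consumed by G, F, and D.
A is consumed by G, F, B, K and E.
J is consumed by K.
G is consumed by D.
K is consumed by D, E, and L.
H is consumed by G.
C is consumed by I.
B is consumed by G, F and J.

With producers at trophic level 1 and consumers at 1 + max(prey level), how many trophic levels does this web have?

5

Producers (level 1): H, A, C.
A → B → F → K → D gives D level 5.
No species has a prey at level 5, so no species reaches level 6.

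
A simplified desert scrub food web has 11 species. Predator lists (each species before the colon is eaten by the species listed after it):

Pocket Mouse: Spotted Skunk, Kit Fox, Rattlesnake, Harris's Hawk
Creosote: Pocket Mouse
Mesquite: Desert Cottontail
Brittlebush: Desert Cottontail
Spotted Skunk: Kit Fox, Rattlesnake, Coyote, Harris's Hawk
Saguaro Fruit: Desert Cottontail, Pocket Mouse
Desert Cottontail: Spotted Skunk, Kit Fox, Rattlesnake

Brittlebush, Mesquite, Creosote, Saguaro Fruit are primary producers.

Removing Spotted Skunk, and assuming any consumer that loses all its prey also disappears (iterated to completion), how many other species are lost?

Remove Spotted Skunk.
Round 1: Coyote (all prey gone) → extinct.
No further losses. Total secondary extinctions: 1.

1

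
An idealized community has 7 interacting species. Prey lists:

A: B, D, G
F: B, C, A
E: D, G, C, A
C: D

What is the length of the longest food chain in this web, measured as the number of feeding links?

One longest chain: D → C → F.
It has 3 species and 2 links.

2 links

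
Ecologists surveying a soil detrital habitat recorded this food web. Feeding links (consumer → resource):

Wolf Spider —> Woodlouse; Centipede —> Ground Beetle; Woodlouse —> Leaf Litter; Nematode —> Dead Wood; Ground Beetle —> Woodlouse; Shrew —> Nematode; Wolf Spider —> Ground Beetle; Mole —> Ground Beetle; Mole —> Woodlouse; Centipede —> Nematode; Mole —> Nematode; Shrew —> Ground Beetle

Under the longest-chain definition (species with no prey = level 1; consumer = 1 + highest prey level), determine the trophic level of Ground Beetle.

Leaf Litter has no prey (basal) → level 1.
Woodlouse eats Leaf Litter → level 2.
Ground Beetle eats Woodlouse → level 3.

Trophic level 3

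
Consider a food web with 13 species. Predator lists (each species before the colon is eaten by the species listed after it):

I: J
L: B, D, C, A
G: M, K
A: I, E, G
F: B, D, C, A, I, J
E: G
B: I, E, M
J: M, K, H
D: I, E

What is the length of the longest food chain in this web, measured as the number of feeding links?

One longest chain: L → B → I → J → M.
It has 5 species and 4 links.

4 links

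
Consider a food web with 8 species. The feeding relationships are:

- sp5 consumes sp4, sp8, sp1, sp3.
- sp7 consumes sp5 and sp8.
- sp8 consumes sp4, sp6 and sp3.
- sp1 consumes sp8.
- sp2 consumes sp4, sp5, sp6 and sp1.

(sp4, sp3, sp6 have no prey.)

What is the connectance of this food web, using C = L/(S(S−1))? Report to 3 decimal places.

C = 0.250

The web has S = 8 species and L = 14 feeding links.
C = L / (S(S−1)) = 14 / 56 = 0.2500 ≈ 0.250.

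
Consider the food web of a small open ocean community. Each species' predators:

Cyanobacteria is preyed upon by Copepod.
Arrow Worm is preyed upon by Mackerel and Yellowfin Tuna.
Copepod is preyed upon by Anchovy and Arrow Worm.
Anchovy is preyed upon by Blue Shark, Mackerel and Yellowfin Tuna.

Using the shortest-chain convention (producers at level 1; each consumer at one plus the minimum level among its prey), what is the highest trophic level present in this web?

4

Producers (level 1): Cyanobacteria.
Following each consumer down to its lowest-level prey: Cyanobacteria → Copepod → Anchovy → Blue Shark (levels 1 through 4).
All prey of Blue Shark (Anchovy 3) are at level 3 or above, so Blue Shark is at level 1 + 3 = 4.
Every consumer has at least one prey at level 3 or below, so none exceeds level 4.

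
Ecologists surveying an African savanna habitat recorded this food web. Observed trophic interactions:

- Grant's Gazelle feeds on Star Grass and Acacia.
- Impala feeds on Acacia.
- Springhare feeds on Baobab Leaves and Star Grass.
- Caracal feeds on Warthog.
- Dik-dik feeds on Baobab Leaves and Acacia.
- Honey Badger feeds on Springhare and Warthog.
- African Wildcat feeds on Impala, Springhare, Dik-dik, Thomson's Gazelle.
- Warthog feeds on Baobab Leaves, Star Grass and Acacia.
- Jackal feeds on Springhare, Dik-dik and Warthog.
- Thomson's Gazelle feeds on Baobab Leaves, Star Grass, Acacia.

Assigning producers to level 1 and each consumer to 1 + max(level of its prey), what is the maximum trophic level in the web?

3

Producers (level 1): Star Grass, Acacia, Baobab Leaves.
Star Grass → Springhare → African Wildcat gives African Wildcat level 3.
No species has a prey at level 3, so no species reaches level 4.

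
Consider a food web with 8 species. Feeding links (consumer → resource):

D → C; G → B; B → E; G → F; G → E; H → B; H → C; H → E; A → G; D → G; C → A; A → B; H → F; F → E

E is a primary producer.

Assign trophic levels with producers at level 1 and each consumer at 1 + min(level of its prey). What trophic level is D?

Trophic level 3

E is a producer → level 1.
G eats E → level 2.
D eats G → level 3.
No prey of D is below level 2, so 3 is the minimum.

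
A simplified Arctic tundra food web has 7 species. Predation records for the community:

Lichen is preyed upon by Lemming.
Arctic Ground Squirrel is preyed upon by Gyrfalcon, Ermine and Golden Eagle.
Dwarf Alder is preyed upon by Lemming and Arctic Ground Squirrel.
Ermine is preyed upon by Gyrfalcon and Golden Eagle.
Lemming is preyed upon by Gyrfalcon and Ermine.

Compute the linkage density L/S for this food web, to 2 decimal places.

There are L = 10 links among S = 7 species.
L/S = 10/7 = 1.4286 ≈ 1.43.

L/S = 1.43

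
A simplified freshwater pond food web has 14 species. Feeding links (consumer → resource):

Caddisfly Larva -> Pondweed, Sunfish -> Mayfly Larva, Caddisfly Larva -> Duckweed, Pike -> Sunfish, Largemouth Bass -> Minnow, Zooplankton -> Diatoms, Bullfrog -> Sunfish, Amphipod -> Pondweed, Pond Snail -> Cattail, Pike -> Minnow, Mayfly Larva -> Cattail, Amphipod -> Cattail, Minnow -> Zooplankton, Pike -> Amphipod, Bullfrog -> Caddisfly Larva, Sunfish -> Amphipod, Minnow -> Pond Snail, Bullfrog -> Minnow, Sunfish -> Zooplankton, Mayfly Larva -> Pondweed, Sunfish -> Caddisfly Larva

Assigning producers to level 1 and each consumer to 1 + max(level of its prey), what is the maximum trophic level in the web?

Producers (level 1): Duckweed, Pondweed, Diatoms, Cattail.
Diatoms → Zooplankton → Minnow → Largemouth Bass gives Largemouth Bass level 4.
No species has a prey at level 4, so no species reaches level 5.

4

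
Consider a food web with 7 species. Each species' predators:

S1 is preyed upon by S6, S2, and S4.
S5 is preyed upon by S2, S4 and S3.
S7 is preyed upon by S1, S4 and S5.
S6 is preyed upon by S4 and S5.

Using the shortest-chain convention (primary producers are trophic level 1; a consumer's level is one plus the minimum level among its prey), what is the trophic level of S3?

Trophic level 3

S7 is a producer → level 1.
S5 eats S7 → level 2.
S3 eats S5 → level 3.
No prey of S3 is below level 2, so 3 is the minimum.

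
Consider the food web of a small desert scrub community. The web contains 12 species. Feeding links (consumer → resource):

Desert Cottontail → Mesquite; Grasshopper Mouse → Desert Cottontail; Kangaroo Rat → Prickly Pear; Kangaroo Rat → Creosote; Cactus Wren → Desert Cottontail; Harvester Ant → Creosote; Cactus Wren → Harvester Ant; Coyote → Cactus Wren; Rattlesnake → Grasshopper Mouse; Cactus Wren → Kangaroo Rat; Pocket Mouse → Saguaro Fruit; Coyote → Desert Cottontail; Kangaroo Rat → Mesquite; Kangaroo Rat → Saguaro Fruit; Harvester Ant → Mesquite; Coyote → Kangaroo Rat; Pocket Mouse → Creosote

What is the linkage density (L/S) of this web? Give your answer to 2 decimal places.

L/S = 1.42

There are L = 17 links among S = 12 species.
L/S = 17/12 = 1.4167 ≈ 1.42.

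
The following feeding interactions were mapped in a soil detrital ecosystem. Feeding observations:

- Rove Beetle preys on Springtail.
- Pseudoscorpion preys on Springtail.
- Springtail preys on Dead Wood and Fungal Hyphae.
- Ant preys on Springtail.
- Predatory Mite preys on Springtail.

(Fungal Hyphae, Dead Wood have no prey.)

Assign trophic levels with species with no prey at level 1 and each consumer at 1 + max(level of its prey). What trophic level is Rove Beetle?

Fungal Hyphae has no prey (basal) → level 1.
Springtail eats Fungal Hyphae (level 1); other prey at levels: Dead Wood 1 → level 2.
Rove Beetle eats Springtail → level 3.

Trophic level 3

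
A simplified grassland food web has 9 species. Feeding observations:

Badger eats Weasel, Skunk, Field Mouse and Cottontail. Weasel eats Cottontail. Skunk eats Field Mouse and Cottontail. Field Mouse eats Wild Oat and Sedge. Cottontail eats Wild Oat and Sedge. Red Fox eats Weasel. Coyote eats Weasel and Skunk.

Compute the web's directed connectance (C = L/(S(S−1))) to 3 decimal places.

C = 0.194

The web has S = 9 species and L = 14 feeding links.
C = L / (S(S−1)) = 14 / 72 = 0.1944 ≈ 0.194.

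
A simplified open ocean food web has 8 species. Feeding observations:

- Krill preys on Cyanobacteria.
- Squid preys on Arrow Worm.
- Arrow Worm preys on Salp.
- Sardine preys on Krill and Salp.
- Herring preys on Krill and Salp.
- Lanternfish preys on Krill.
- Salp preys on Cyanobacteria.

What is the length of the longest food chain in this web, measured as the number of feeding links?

3 links

One longest chain: Cyanobacteria → Salp → Arrow Worm → Squid.
It has 4 species and 3 links.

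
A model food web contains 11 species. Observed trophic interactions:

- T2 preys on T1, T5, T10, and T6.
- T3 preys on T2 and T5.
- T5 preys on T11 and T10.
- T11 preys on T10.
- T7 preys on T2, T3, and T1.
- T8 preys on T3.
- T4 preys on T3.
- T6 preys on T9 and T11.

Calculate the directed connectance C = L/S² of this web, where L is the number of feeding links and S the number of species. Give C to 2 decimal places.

C = 0.13

The web has S = 11 species and L = 16 feeding links.
C = L / S² = 16 / 121 = 0.1322 ≈ 0.13.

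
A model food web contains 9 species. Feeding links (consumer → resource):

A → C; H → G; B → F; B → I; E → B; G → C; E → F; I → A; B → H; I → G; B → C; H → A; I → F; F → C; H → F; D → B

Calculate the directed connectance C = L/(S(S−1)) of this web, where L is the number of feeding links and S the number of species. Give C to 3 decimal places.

C = 0.222

The web has S = 9 species and L = 16 feeding links.
C = L / (S(S−1)) = 16 / 72 = 0.2222 ≈ 0.222.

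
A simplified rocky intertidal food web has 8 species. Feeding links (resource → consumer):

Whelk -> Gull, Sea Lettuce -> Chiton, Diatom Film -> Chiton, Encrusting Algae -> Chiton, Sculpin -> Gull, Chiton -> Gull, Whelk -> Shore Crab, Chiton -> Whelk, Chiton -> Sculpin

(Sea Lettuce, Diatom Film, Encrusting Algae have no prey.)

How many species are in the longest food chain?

4 species

One longest chain: Sea Lettuce → Chiton → Sculpin → Gull.
It has 4 species and 3 links.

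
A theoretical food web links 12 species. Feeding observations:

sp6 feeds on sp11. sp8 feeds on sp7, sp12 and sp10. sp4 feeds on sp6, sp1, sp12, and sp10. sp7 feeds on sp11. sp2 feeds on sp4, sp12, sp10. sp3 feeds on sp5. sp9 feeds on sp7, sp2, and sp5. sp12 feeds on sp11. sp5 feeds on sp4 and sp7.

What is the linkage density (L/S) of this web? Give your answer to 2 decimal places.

L/S = 1.58

There are L = 19 links among S = 12 species.
L/S = 19/12 = 1.5833 ≈ 1.58.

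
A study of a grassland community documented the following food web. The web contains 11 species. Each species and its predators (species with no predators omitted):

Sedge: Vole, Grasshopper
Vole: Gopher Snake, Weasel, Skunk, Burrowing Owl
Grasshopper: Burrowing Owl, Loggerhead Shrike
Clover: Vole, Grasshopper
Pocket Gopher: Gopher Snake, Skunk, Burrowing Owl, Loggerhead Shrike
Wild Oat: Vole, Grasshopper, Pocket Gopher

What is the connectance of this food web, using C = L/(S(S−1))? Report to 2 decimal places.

The web has S = 11 species and L = 17 feeding links.
C = L / (S(S−1)) = 17 / 110 = 0.1545 ≈ 0.15.

C = 0.15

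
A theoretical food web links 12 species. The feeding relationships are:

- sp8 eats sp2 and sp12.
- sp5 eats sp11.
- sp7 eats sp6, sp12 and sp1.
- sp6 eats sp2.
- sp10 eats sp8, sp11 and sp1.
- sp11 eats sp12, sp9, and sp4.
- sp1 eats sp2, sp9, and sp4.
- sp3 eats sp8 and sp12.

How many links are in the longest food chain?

One longest chain: sp4 → sp11 → sp10.
It has 3 species and 2 links.

2 links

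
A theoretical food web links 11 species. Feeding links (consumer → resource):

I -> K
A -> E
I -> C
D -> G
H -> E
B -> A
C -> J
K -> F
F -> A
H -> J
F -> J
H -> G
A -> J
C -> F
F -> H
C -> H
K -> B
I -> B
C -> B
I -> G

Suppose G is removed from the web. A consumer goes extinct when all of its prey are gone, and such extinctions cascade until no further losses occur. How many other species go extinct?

Remove G.
Round 1: D (all prey gone) → extinct.
No further losses. Total secondary extinctions: 1.

1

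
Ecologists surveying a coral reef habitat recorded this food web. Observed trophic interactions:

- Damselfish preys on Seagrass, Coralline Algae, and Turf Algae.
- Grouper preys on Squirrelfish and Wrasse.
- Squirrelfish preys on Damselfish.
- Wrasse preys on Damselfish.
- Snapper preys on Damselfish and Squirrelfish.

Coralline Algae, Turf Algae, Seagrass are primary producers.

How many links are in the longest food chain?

3 links

One longest chain: Coralline Algae → Damselfish → Wrasse → Grouper.
It has 4 species and 3 links.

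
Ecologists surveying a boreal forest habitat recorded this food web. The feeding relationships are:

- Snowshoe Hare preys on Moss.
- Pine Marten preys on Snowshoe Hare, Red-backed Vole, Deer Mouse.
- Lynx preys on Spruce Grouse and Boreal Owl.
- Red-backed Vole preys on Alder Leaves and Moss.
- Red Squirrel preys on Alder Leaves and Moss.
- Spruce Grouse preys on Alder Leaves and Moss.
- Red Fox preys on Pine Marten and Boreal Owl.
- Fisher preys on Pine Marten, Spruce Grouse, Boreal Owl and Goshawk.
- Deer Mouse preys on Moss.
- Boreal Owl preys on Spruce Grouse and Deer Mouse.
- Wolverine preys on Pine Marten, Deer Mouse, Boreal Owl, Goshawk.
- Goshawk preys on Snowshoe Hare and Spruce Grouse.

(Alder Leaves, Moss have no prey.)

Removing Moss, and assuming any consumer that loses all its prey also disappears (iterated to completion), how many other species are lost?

2

Remove Moss.
Round 1: Deer Mouse (all prey gone), Snowshoe Hare (all prey gone) → extinct.
No further losses. Total secondary extinctions: 2.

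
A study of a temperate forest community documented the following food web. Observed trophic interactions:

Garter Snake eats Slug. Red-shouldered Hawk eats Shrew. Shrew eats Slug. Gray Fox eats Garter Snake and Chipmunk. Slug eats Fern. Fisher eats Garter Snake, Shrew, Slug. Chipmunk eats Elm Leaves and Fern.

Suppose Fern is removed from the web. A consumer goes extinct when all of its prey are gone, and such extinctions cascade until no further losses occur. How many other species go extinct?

5

Remove Fern.
Round 1: Slug (all prey gone) → extinct.
Round 2: Shrew (all prey gone), Garter Snake (all prey gone) → extinct.
Round 3: Red-shouldered Hawk (all prey gone), Fisher (all prey gone) → extinct.
No further losses. Total secondary extinctions: 5.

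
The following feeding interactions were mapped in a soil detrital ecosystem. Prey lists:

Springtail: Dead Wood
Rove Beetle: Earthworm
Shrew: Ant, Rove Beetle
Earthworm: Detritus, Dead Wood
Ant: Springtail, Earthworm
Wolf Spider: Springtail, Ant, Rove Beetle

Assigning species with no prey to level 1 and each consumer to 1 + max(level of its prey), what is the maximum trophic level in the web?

4

Basal resources (level 1): Detritus, Dead Wood.
Dead Wood → Springtail → Ant → Shrew gives Shrew level 4.
No species has a prey at level 4, so no species reaches level 5.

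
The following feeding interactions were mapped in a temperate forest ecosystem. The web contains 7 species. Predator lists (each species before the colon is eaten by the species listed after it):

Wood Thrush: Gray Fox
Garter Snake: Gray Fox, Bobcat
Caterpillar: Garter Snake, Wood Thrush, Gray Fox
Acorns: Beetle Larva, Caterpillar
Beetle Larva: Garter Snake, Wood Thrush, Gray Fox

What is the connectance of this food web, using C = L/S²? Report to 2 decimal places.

The web has S = 7 species and L = 11 feeding links.
C = L / S² = 11 / 49 = 0.2245 ≈ 0.22.

C = 0.22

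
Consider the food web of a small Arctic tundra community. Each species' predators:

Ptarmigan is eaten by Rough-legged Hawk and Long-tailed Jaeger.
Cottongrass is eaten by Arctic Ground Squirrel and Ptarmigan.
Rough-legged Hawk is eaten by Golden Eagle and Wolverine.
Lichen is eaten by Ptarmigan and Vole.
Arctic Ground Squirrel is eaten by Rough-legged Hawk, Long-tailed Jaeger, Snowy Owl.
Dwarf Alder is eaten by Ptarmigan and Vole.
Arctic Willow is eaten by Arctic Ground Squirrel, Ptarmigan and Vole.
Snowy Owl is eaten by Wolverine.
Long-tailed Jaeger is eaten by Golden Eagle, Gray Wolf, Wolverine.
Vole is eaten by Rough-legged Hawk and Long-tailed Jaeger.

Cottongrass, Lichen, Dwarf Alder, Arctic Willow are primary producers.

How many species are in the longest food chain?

One longest chain: Cottongrass → Arctic Ground Squirrel → Long-tailed Jaeger → Gray Wolf.
It has 4 species and 3 links.

4 species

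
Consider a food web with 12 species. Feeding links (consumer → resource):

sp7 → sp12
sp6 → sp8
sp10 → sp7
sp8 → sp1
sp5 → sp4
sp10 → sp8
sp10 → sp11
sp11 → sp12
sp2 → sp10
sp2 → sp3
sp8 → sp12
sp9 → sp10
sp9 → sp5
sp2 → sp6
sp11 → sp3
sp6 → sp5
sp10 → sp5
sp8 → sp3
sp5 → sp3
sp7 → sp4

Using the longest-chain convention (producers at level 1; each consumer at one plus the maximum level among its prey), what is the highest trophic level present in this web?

Producers (level 1): sp1, sp12, sp4, sp3.
sp12 → sp7 → sp10 → sp2 gives sp2 level 4.
No species has a prey at level 4, so no species reaches level 5.

4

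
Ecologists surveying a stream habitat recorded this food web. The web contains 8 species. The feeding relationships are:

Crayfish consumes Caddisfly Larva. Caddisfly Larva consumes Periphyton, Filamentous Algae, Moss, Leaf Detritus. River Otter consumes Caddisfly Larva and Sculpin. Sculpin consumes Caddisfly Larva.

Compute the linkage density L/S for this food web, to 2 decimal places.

L/S = 1.00

There are L = 8 links among S = 8 species.
L/S = 8/8 = 1.0000 ≈ 1.00.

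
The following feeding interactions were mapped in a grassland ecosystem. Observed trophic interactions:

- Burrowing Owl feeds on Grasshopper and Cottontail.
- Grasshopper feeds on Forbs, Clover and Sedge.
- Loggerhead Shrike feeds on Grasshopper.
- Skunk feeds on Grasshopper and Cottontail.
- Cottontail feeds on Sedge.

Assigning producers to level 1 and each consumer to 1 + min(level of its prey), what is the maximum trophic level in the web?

3

Producers (level 1): Forbs, Clover, Sedge.
Following each consumer down to its lowest-level prey: Forbs → Grasshopper → Burrowing Owl (levels 1 through 3).
All prey of Burrowing Owl (Grasshopper 2, Cottontail 2) are at level 2 or above, so Burrowing Owl is at level 1 + 2 = 3.
Every consumer has at least one prey at level 2 or below, so none exceeds level 3.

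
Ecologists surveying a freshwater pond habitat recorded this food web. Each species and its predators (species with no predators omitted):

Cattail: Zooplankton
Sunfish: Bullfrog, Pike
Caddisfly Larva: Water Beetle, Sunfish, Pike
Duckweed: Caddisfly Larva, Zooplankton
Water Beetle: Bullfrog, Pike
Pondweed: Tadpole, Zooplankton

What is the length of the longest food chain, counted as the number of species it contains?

One longest chain: Duckweed → Caddisfly Larva → Water Beetle → Bullfrog.
It has 4 species and 3 links.

4 species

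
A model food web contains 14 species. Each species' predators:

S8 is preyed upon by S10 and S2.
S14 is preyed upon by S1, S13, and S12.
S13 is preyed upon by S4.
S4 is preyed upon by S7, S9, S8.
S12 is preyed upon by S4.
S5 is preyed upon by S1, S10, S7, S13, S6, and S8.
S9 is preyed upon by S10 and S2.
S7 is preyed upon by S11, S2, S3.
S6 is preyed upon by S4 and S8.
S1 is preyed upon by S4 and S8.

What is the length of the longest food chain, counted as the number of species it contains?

One longest chain: S5 → S1 → S4 → S7 → S11.
It has 5 species and 4 links.

5 species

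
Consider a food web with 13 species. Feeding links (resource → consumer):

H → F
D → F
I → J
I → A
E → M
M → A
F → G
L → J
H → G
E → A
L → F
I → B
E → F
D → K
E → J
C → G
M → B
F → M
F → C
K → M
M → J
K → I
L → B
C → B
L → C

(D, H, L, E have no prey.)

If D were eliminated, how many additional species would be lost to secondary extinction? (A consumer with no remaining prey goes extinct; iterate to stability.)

Remove D.
Round 1: K (all prey gone) → extinct.
Round 2: I (all prey gone) → extinct.
No further losses. Total secondary extinctions: 2.

2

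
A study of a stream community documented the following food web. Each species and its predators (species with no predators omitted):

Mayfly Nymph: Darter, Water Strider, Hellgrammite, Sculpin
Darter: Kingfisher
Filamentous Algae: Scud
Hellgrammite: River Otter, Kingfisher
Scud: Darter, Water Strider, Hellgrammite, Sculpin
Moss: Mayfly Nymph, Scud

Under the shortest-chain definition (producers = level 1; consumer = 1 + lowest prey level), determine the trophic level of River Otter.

Moss is a producer → level 1.
Mayfly Nymph eats Moss → level 2.
Hellgrammite eats Mayfly Nymph → level 3.
River Otter eats Hellgrammite → level 4.
No prey of River Otter is below level 3, so 4 is the minimum.

Trophic level 4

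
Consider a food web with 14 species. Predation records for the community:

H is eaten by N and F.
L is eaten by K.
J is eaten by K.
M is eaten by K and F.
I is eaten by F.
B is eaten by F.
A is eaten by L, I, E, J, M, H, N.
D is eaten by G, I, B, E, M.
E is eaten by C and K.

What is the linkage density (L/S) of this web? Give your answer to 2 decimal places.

L/S = 1.57

There are L = 22 links among S = 14 species.
L/S = 22/14 = 1.5714 ≈ 1.57.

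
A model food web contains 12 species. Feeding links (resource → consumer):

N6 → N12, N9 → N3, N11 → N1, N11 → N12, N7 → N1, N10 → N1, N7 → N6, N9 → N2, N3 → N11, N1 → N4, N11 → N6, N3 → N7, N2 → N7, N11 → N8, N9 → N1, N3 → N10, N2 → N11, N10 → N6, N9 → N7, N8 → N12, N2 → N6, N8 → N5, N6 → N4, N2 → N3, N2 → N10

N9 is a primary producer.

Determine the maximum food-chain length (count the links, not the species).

5 links

One longest chain: N9 → N2 → N3 → N11 → N8 → N5.
It has 6 species and 5 links.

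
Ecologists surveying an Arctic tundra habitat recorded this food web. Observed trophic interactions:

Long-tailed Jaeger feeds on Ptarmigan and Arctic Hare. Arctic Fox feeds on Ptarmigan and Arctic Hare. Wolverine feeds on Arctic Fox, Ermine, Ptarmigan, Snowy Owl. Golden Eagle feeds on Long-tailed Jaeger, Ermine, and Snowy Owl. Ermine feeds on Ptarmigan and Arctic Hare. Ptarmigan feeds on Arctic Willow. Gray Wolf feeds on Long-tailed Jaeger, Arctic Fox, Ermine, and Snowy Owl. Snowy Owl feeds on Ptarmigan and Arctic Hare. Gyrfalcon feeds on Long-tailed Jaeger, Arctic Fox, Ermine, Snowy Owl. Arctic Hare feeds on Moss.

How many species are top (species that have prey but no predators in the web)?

Top species (has prey, but nothing eats it): Gyrfalcon, Wolverine, Gray Wolf, Golden Eagle.
Count: 4.

4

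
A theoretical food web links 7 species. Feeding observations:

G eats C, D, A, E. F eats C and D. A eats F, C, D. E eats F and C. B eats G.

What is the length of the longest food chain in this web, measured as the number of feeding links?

One longest chain: D → F → E → G → B.
It has 5 species and 4 links.

4 links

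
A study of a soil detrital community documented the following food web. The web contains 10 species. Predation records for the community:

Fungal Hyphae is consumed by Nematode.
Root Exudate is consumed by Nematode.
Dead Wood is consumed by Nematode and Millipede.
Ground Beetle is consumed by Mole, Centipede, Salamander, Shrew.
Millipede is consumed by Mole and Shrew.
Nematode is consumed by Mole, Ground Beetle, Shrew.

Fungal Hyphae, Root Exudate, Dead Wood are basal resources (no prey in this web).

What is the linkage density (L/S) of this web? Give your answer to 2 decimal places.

There are L = 13 links among S = 10 species.
L/S = 13/10 = 1.3000 ≈ 1.30.

L/S = 1.30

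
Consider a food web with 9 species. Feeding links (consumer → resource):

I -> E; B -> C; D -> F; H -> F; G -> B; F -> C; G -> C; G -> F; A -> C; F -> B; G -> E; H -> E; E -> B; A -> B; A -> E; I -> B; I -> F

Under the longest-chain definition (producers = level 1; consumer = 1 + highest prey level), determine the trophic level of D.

Trophic level 4

C is a producer → level 1.
B eats C → level 2.
F eats B (level 2); other prey at levels: C 1 → level 3.
D eats F → level 4.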